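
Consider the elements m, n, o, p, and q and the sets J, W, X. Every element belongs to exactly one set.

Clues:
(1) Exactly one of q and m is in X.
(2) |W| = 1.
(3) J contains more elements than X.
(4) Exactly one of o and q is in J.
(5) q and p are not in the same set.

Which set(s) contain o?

o: J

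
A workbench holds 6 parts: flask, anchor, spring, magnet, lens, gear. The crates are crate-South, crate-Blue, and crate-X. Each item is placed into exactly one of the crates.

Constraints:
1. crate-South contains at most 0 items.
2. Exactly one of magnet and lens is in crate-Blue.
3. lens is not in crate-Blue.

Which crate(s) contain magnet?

From (3): lens ∉ crate-Blue.
(1): crate-South already has 0, so the rest are out.
(2) (exactly one): magnet ∈ crate-Blue.
Only one crate left: lens ∈ crate-X.

magnet: crate-Blue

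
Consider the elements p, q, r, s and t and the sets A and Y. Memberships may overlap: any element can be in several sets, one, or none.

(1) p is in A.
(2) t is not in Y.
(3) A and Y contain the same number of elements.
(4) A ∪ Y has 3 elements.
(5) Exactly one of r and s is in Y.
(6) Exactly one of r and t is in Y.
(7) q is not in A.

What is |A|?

2

From (1): p ∈ A.
From (2): t ∉ Y.
From (7): q ∉ A.
(6) (exactly one): r ∈ Y.
(5) (exactly one): s ∉ Y.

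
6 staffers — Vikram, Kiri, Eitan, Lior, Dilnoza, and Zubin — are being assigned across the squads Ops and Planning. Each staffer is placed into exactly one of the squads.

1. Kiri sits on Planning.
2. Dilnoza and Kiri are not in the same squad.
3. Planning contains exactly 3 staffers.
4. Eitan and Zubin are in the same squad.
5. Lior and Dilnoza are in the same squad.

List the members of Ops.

Ops = {Dilnoza, Lior, Vikram}

From (1): Kiri ∈ Planning.
(2): Dilnoza ∉ Planning.
(5): Lior matches Dilnoza: Lior ∉ Planning.
Only one squad left: Lior ∈ Ops.
Only one squad left: Dilnoza ∈ Ops.
Suppose Vikram ∉ Ops: no assignment then satisfies all the clues, so Vikram ∈ Ops.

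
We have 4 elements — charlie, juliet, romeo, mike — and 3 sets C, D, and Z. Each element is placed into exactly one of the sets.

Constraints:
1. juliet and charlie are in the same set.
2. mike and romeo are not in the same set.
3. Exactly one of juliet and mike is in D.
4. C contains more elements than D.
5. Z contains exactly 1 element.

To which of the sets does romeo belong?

romeo: Z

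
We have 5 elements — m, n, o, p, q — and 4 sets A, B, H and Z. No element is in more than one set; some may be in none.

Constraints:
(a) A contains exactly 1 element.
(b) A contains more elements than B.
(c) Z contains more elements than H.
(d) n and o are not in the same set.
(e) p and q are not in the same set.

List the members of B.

B = {}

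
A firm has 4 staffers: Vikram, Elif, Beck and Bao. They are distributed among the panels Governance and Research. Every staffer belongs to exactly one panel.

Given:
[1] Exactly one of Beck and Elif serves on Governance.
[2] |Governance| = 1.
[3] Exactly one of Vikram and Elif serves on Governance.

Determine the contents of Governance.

Governance = {Elif}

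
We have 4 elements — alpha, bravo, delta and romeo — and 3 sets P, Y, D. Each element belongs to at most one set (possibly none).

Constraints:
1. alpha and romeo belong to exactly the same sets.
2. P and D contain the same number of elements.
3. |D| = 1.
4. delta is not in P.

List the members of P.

P = {bravo}

From (4): delta ∉ P.
Suppose alpha ∈ P: no assignment then satisfies all the clues, so alpha ∉ P.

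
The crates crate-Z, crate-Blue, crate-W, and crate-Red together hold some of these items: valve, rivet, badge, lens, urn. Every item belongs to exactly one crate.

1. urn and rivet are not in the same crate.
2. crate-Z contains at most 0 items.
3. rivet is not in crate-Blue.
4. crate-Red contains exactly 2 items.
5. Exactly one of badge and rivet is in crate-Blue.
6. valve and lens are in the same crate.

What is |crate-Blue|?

From (3): rivet ∉ crate-Blue.
(2): crate-Z already has 0, so the rest are out.
(5) (exactly one): badge ∈ crate-Blue.
Suppose valve ∈ crate-Blue: no assignment then satisfies all the clues, so valve ∉ crate-Blue.

2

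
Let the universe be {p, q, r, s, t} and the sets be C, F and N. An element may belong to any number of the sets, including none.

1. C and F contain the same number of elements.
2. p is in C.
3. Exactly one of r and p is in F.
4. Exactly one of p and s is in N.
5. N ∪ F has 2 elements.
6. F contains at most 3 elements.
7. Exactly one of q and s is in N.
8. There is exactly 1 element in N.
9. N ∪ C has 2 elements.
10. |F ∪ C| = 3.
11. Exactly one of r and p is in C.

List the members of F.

From (2): p ∈ C.
(11) (exactly one): r ∉ C.
Suppose p ∈ F: no assignment then satisfies all the clues, so p ∉ F.

F = {r, s}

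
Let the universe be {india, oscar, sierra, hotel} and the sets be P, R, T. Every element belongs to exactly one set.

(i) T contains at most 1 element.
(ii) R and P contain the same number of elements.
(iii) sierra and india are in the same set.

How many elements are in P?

2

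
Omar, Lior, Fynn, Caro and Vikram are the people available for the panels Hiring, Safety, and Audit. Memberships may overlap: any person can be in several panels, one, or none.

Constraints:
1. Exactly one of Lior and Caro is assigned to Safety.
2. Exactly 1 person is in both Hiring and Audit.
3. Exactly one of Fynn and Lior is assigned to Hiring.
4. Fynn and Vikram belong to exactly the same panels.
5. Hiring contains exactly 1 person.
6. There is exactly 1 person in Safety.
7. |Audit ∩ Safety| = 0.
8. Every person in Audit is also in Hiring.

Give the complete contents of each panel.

Hiring = {Lior}; Safety = {Caro}; Audit = {Lior}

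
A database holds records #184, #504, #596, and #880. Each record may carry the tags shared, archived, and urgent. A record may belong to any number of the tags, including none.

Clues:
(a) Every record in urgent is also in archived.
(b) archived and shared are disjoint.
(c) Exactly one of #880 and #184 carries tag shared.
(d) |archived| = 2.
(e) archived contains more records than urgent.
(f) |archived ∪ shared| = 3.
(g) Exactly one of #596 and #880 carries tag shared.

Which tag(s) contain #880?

#880: shared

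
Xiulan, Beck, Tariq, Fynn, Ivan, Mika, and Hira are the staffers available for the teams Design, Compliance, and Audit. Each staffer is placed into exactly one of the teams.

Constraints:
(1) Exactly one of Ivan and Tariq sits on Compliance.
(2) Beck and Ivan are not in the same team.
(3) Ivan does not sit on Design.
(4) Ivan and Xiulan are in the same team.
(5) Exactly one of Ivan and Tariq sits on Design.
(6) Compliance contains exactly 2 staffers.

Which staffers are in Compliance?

Compliance = {Ivan, Xiulan}

From (3): Ivan ∉ Design.
(4): Xiulan matches Ivan: Xiulan ∉ Design.
(5) (exactly one): Tariq ∈ Design.
(1) (exactly one): Ivan ∈ Compliance.
(2): Beck ∉ Compliance.
(4): Xiulan matches Ivan: Xiulan ∈ Compliance.
(6): Compliance already has 2, so the rest are out.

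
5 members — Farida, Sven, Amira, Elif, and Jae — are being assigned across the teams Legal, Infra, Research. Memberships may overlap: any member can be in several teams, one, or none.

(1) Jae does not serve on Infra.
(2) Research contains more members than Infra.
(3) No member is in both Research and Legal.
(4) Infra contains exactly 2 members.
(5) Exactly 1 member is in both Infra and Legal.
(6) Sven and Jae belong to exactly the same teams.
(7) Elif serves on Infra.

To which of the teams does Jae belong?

From (1): Jae ∉ Infra.
From (7): Elif ∈ Infra.
(6): Sven matches Jae: Sven ∉ Infra.
Suppose Jae ∈ Legal: no assignment then satisfies all the clues, so Jae ∉ Legal.

Jae: Research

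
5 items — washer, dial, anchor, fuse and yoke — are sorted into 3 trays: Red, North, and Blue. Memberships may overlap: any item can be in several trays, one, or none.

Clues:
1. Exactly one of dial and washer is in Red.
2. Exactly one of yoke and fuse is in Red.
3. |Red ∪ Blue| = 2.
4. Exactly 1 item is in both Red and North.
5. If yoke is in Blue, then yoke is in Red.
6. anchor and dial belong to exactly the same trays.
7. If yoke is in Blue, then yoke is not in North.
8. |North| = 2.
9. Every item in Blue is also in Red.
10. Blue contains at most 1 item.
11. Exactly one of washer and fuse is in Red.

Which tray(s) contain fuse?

fuse: North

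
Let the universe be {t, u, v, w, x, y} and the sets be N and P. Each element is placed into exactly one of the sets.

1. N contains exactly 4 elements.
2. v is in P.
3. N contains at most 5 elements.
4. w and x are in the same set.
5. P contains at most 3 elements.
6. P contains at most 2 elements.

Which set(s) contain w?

w: N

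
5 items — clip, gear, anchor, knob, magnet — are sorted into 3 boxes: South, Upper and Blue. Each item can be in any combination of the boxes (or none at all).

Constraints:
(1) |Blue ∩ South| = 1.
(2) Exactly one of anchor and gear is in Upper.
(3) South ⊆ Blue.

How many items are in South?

1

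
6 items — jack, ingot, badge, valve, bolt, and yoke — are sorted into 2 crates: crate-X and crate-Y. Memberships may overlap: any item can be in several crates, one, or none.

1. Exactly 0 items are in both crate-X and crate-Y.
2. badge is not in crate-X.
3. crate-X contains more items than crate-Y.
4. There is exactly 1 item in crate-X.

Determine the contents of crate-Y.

crate-Y = {}

From (2): badge ∉ crate-X.
Suppose jack ∈ crate-Y: no assignment then satisfies all the clues, so jack ∉ crate-Y.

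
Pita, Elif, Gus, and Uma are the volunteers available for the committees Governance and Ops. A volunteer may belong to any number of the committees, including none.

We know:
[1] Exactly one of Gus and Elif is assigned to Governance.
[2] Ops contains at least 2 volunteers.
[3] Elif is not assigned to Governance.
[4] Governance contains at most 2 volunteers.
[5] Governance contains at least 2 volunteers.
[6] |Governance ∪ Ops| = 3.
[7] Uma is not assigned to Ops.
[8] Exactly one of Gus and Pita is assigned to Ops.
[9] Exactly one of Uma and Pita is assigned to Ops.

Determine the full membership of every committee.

Governance = {Gus, Pita}; Ops = {Elif, Pita}

From (3): Elif ∉ Governance.
From (7): Uma ∉ Ops.
(1) (exactly one): Gus ∈ Governance.
(9) (exactly one): Pita ∈ Ops.
(8) (exactly one): Gus ∉ Ops.
(2): only 2 candidates remain for Ops, so all are in.
Suppose Pita ∉ Governance: no assignment then satisfies all the clues, so Pita ∈ Governance.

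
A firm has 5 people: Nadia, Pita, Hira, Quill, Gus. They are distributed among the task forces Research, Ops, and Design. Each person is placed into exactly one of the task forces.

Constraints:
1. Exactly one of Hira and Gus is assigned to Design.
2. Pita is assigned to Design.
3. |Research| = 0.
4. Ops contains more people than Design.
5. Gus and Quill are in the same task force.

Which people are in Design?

Design = {Hira, Pita}

From (2): Pita ∈ Design.
(3): Research already has 0, so the rest are out.
Suppose Nadia ∈ Design: no assignment then satisfies all the clues, so Nadia ∉ Design.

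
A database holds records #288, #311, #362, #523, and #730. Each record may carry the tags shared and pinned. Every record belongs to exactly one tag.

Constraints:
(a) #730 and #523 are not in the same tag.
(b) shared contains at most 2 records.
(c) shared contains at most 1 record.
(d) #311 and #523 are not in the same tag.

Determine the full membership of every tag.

shared = {#523}; pinned = {#288, #311, #362, #730}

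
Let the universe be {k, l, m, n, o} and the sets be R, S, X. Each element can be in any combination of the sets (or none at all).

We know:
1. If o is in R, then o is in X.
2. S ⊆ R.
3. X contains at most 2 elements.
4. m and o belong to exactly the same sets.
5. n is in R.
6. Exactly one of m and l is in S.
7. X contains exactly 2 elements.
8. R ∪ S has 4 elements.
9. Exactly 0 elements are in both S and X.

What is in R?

R = {l, m, n, o}

From (5): n ∈ R.
Suppose k ∈ R: no assignment then satisfies all the clues, so k ∉ R.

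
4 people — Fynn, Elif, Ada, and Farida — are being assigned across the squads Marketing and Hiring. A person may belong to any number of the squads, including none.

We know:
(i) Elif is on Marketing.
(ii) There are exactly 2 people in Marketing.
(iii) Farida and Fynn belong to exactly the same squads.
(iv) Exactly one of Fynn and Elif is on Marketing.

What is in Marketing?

Marketing = {Ada, Elif}

From (i): Elif ∈ Marketing.
(iv) (exactly one): Fynn ∉ Marketing.
(iii): Farida matches Fynn: Farida ∉ Marketing.
(ii): only 2 candidates remain for Marketing, so all are in.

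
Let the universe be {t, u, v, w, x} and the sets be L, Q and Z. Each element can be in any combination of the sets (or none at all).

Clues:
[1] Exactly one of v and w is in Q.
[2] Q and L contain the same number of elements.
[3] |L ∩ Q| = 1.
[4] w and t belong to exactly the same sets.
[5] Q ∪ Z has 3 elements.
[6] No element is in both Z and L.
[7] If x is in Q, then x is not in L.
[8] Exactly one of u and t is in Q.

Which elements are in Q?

Q = {u, v, x}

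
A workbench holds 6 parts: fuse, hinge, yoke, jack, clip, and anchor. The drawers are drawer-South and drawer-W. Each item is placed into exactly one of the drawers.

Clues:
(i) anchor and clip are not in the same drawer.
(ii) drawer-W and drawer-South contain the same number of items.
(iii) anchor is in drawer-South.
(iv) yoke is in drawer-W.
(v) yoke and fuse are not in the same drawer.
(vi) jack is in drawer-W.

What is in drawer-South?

drawer-South = {anchor, fuse, hinge}

From (iii): anchor ∈ drawer-South.
From (iv): yoke ∈ drawer-W.
From (vi): jack ∈ drawer-W.
(i): clip ∉ drawer-South.
(v): fuse ∉ drawer-W.
Only one drawer left: fuse ∈ drawer-South.
Only one drawer left: clip ∈ drawer-W.
Suppose hinge ∉ drawer-South: no assignment then satisfies all the clues, so hinge ∈ drawer-South.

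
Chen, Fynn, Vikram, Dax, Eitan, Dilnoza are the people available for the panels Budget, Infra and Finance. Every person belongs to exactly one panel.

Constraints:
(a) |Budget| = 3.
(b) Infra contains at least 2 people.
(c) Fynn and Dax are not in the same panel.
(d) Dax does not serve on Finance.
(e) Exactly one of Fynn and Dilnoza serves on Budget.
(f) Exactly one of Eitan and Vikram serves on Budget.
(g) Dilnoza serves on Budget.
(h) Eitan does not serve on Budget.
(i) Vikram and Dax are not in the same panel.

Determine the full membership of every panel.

Budget = {Chen, Dilnoza, Vikram}; Infra = {Dax, Eitan}; Finance = {Fynn}

From (d): Dax ∉ Finance.
From (g): Dilnoza ∈ Budget.
From (h): Eitan ∉ Budget.
(e) (exactly one): Fynn ∉ Budget.
(f) (exactly one): Vikram ∈ Budget.
(i): Dax ∉ Budget.
Only one panel left: Dax ∈ Infra.
(a): only 3 candidates remain for Budget, so all are in.
(c): Fynn ∉ Infra.
Only one panel left: Fynn ∈ Finance.
(b): only 2 candidates remain for Infra, so all are in.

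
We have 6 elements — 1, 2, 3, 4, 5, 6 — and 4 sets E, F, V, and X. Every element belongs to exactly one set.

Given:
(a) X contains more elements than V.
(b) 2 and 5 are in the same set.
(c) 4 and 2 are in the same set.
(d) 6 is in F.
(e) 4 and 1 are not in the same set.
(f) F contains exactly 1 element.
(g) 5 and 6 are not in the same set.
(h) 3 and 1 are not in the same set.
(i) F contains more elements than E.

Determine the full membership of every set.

E = {}; F = {6}; V = {1}; X = {2, 3, 4, 5}

From (d): 6 ∈ F.
(f): F already has 1, so the rest are out.
Suppose 1 ∈ E: no assignment then satisfies all the clues, so 1 ∉ E.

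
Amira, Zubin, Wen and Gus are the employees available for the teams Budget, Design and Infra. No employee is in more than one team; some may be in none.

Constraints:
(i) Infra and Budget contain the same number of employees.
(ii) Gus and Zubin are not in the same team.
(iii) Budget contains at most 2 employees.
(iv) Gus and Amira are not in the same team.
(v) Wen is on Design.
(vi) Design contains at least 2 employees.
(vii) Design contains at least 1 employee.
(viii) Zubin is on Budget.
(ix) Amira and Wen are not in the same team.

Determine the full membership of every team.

Budget = {Zubin}; Design = {Gus, Wen}; Infra = {Amira}

From (v): Wen ∈ Design.
From (viii): Zubin ∈ Budget.
(ii): Gus ∉ Budget.
(ix): Amira ∉ Design.
(vi): only 2 candidates remain for Design, so all are in.
Suppose Amira ∈ Budget: no assignment then satisfies all the clues, so Amira ∉ Budget.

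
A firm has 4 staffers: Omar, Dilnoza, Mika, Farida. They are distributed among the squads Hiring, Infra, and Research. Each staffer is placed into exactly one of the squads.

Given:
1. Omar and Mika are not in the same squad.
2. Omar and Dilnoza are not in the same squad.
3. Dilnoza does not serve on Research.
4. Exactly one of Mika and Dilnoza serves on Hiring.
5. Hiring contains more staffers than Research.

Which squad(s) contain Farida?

From (3): Dilnoza ∉ Research.
Suppose Farida ∉ Hiring: no assignment then satisfies all the clues, so Farida ∈ Hiring.

Farida: Hiring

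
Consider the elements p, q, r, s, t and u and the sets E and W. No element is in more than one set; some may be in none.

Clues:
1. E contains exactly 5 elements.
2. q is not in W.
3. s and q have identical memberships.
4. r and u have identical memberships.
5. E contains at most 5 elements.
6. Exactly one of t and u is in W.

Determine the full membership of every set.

E = {p, q, r, s, u}; W = {t}

From (2): q ∉ W.
(3): s matches q: s ∉ W.
Suppose p ∉ E: no assignment then satisfies all the clues, so p ∈ E.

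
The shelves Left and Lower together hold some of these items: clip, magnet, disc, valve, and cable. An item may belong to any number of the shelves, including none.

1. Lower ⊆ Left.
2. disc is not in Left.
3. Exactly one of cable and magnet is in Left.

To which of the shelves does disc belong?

disc: none

From (2): disc ∉ Left.
(1) contrapositive: disc ∉ Lower.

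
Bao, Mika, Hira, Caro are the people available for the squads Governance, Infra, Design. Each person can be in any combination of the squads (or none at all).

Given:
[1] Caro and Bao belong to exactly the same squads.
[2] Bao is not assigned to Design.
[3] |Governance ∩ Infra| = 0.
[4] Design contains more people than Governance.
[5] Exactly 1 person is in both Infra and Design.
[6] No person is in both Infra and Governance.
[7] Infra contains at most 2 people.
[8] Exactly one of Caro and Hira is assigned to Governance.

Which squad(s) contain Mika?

Mika: Design, Infra

From (2): Bao ∉ Design.
(1): Caro matches Bao: Caro ∉ Design.
Suppose Mika ∈ Governance: no assignment then satisfies all the clues, so Mika ∉ Governance.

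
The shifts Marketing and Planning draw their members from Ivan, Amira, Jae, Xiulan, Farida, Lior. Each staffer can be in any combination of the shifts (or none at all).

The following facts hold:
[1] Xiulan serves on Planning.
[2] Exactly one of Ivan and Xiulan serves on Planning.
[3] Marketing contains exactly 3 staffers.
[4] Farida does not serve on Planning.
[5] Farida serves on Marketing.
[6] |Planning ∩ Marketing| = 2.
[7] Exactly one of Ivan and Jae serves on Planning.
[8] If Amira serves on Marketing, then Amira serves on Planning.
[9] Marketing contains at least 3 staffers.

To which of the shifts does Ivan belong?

From (1): Xiulan ∈ Planning.
From (4): Farida ∉ Planning.
From (5): Farida ∈ Marketing.
(2) (exactly one): Ivan ∉ Planning.
(7) (exactly one): Jae ∈ Planning.
Suppose Ivan ∈ Marketing: no assignment then satisfies all the clues, so Ivan ∉ Marketing.

Ivan: none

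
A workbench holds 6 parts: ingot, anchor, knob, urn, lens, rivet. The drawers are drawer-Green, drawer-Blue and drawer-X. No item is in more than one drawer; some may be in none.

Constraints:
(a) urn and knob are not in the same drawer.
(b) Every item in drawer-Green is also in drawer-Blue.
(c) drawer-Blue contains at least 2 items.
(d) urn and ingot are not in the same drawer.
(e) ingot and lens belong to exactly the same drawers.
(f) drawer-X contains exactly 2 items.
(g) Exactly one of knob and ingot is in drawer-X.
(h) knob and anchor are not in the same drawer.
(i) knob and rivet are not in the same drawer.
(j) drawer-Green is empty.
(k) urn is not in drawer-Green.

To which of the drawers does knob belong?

knob: none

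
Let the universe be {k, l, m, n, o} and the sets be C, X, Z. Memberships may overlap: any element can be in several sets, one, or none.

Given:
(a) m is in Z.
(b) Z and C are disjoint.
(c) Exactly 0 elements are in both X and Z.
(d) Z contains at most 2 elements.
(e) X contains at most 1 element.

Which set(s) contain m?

m: Z

From (a): m ∈ Z.
(b) (disjoint): m ∉ C.
Suppose m ∈ X: no assignment then satisfies all the clues, so m ∉ X.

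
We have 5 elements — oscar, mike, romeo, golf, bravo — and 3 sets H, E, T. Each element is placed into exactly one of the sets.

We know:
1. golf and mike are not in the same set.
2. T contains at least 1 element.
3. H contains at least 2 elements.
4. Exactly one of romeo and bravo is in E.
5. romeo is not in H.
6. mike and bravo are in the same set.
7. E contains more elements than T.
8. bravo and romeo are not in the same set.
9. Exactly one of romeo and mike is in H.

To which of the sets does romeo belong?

From (5): romeo ∉ H.
(9) (exactly one): mike ∈ H.
(1): golf ∉ H.
(6): bravo matches mike: bravo ∈ H.
(4) (exactly one): romeo ∈ E.

romeo: E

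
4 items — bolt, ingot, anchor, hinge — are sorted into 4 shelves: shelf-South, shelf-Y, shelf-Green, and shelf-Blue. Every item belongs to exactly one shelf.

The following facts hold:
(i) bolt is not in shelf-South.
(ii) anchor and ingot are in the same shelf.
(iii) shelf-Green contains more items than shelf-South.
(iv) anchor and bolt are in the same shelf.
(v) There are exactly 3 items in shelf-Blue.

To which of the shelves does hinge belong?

hinge: shelf-Green

From (i): bolt ∉ shelf-South.
(iv): anchor matches bolt: anchor ∉ shelf-South.
(ii): ingot matches anchor: ingot ∉ shelf-South.
Suppose hinge ∈ shelf-South: no assignment then satisfies all the clues, so hinge ∉ shelf-South.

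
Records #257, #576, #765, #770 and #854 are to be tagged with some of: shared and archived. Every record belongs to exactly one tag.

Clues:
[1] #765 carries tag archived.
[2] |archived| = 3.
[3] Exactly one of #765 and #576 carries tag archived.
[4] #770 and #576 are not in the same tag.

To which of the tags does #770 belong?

From (1): #765 ∈ archived.
(3) (exactly one): #576 ∉ archived.
Only one tag left: #576 ∈ shared.
(4): #770 ∉ shared.
Only one tag left: #770 ∈ archived.

#770: archived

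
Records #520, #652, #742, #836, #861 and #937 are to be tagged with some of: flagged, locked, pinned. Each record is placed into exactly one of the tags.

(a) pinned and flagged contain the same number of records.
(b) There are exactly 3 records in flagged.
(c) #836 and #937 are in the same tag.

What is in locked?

locked = {}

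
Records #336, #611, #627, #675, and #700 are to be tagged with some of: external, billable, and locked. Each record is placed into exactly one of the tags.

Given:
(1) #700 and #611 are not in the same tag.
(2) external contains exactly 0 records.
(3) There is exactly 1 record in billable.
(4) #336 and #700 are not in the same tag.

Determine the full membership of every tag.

(2): external already has 0, so the rest are out.
Suppose #336 ∈ billable: no assignment then satisfies all the clues, so #336 ∉ billable.

external = {}; billable = {#700}; locked = {#336, #611, #627, #675}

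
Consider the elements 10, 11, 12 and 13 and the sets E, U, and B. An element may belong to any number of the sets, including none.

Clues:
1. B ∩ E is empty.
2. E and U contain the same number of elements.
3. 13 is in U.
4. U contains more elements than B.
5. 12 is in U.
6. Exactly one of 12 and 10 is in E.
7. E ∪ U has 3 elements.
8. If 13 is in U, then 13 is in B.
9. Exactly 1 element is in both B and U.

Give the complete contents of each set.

E = {11, 12}; U = {12, 13}; B = {13}

From (3): 13 ∈ U.
From (5): 12 ∈ U.
(8): 13 ∈ B.
(1) (disjoint): 13 ∉ E.
Suppose 10 ∈ E: no assignment then satisfies all the clues, so 10 ∉ E.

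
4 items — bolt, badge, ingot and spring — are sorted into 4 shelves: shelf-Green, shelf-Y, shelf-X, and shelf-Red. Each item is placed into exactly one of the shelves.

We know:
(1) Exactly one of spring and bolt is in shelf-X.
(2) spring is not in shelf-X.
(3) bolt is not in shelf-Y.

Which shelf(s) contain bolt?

bolt: shelf-X

From (2): spring ∉ shelf-X.
From (3): bolt ∉ shelf-Y.
(1) (exactly one): bolt ∈ shelf-X.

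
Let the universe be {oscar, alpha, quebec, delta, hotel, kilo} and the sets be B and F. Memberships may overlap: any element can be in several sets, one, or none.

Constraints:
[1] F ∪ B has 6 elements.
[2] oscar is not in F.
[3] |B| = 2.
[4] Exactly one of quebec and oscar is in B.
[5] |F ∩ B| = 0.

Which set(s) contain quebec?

quebec: F

From (2): oscar ∉ F.
Suppose quebec ∈ B: no assignment then satisfies all the clues, so quebec ∉ B.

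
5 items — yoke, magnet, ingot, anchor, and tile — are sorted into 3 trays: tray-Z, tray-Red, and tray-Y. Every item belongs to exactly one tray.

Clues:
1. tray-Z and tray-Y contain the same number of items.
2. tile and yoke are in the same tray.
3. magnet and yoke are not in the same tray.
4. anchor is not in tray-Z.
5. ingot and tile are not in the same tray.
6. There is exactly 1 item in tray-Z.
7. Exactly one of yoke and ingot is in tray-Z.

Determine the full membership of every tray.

tray-Z = {ingot}; tray-Red = {anchor, tile, yoke}; tray-Y = {magnet}

From (4): anchor ∉ tray-Z.
Suppose yoke ∈ tray-Z: no assignment then satisfies all the clues, so yoke ∉ tray-Z.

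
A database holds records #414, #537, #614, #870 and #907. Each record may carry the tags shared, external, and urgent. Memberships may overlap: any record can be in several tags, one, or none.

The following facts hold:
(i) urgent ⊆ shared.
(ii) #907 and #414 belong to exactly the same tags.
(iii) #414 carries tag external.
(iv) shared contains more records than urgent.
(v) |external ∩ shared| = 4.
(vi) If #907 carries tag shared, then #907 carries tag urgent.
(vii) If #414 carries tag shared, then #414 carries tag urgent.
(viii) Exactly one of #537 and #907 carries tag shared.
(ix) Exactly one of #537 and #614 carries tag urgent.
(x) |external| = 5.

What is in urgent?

urgent = {#414, #614, #907}

From (iii): #414 ∈ external.
(ii): #907 matches #414: #907 ∈ external.
(x): only 5 candidates remain for external, so all are in.
Suppose #414 ∉ urgent: no assignment then satisfies all the clues, so #414 ∈ urgent.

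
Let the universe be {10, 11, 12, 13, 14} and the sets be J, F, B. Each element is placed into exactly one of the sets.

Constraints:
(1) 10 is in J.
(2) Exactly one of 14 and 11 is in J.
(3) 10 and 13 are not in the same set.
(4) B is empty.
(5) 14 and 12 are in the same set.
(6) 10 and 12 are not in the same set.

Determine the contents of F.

F = {12, 13, 14}

From (1): 10 ∈ J.
(3): 13 ∉ J.
(4): B already has 0, so the rest are out.
(6): 12 ∉ J.
Only one set left: 12 ∈ F.
Only one set left: 13 ∈ F.
(5): 14 matches 12: 14 ∉ J.
(5): 14 matches 12: 14 ∈ F.
(2) (exactly one): 11 ∈ J.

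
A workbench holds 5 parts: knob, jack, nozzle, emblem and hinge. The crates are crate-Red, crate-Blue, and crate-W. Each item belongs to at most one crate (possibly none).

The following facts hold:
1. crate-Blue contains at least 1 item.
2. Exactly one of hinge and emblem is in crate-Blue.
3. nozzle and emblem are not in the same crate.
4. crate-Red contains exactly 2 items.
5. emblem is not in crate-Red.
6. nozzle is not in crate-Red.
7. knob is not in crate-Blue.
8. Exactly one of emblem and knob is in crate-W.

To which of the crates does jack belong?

jack: crate-Red

From (5): emblem ∉ crate-Red.
From (6): nozzle ∉ crate-Red.
From (7): knob ∉ crate-Blue.
Suppose jack ∉ crate-Red: no assignment then satisfies all the clues, so jack ∈ crate-Red.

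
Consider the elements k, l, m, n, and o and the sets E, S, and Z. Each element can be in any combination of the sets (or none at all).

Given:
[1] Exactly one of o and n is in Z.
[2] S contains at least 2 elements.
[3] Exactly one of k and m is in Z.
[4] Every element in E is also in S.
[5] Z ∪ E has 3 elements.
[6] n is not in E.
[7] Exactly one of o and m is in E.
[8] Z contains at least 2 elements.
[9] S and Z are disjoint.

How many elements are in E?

1

From (6): n ∉ E.
Suppose k ∈ E: no assignment then satisfies all the clues, so k ∉ E.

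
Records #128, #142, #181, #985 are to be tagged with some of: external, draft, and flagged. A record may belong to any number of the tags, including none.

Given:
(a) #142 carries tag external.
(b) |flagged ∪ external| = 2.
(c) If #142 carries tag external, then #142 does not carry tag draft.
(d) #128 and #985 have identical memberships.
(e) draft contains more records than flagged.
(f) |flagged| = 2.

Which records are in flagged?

flagged = {#142, #181}

From (a): #142 ∈ external.
(c): #142 ∉ draft.
Suppose #128 ∈ flagged: no assignment then satisfies all the clues, so #128 ∉ flagged.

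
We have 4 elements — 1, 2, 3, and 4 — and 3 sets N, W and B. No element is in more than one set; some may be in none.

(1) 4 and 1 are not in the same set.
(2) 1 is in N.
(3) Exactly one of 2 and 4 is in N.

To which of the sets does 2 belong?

From (2): 1 ∈ N.
(1): 4 ∉ N.
(3) (exactly one): 2 ∈ N.

2: N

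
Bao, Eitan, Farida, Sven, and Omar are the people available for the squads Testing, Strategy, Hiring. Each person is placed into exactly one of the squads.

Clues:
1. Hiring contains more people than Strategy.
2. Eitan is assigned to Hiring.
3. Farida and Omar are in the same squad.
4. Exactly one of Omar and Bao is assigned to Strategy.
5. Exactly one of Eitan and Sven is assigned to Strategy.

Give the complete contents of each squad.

Testing = {}; Strategy = {Bao, Sven}; Hiring = {Eitan, Farida, Omar}

From (2): Eitan ∈ Hiring.
(5) (exactly one): Sven ∈ Strategy.
Suppose Bao ∈ Testing: no assignment then satisfies all the clues, so Bao ∉ Testing.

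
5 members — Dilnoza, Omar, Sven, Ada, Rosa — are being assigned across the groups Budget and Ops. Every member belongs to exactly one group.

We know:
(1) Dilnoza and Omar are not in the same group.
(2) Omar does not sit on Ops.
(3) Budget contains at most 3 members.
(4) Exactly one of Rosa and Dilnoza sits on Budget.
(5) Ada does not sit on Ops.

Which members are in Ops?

From (2): Omar ∉ Ops.
From (5): Ada ∉ Ops.
Only one group left: Omar ∈ Budget.
Only one group left: Ada ∈ Budget.
(1): Dilnoza ∉ Budget.
(4) (exactly one): Rosa ∈ Budget.
Only one group left: Dilnoza ∈ Ops.
(3): Budget already has 3, so the rest are out.
Only one group left: Sven ∈ Ops.

Ops = {Dilnoza, Sven}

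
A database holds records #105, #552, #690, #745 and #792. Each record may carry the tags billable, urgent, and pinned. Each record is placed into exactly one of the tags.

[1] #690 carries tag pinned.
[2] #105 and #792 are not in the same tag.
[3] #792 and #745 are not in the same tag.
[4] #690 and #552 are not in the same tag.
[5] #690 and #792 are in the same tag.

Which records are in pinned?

pinned = {#690, #792}

From (1): #690 ∈ pinned.
(4): #552 ∉ pinned.
(5): #792 matches #690: #792 ∉ billable.
(5): #792 matches #690: #792 ∉ urgent.
(5): #792 matches #690: #792 ∈ pinned.
(2): #105 ∉ pinned.
(3): #745 ∉ pinned.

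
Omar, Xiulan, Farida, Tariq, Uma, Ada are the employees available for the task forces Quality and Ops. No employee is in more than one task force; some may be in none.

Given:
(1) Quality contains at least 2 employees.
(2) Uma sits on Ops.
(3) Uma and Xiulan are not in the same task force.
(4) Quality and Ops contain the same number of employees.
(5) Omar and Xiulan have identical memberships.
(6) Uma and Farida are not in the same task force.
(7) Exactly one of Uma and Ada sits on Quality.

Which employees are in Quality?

Quality = {Ada, Farida}

From (2): Uma ∈ Ops.
(3): Xiulan ∉ Ops.
(5): Omar matches Xiulan: Omar ∉ Ops.
(6): Farida ∉ Ops.
(7) (exactly one): Ada ∈ Quality.
Suppose Omar ∈ Quality: no assignment then satisfies all the clues, so Omar ∉ Quality.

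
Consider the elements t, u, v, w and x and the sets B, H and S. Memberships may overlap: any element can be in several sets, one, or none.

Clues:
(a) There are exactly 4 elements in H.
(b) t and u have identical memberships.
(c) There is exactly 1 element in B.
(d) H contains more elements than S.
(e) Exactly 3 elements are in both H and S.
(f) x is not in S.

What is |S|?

From (f): x ∉ S.
Suppose t ∈ B: no assignment then satisfies all the clues, so t ∉ B.

3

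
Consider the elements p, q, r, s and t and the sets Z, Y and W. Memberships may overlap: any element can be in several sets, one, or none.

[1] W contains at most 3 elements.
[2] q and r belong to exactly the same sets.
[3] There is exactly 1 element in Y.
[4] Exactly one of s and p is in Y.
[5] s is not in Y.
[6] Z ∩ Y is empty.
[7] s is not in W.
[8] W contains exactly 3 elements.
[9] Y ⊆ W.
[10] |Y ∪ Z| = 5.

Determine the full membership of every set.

Z = {q, r, s, t}; Y = {p}; W = {p, q, r}

From (5): s ∉ Y.
From (7): s ∉ W.
(4) (exactly one): p ∈ Y.
(6) (disjoint): p ∉ Z.
(9) with p ∈ Y: p ∈ W.
(3): Y already has 1, so the rest are out.
Suppose q ∉ Z: no assignment then satisfies all the clues, so q ∈ Z.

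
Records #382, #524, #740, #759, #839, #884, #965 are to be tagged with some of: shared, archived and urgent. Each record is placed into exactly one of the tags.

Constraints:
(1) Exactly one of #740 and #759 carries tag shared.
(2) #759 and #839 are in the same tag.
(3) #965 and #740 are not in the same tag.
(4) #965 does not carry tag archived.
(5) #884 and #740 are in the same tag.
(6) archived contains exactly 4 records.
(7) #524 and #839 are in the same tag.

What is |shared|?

2

From (4): #965 ∉ archived.
Suppose #382 ∈ shared: no assignment then satisfies all the clues, so #382 ∉ shared.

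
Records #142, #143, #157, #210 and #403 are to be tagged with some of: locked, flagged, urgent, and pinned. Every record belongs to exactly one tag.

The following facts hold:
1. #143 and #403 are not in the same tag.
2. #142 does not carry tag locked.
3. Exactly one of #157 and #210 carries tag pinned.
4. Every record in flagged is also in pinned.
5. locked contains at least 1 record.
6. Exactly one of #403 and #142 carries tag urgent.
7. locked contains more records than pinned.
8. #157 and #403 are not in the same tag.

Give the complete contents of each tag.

locked = {#210, #403}; flagged = {}; urgent = {#142, #143}; pinned = {#157}

From (2): #142 ∉ locked.
Suppose #142 ∈ flagged: no assignment then satisfies all the clues, so #142 ∉ flagged.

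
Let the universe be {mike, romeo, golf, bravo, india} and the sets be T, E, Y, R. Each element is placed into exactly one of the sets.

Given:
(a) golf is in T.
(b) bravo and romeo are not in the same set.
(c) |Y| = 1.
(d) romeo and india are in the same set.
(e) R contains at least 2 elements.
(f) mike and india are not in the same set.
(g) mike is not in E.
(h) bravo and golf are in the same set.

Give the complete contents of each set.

T = {bravo, golf}; E = {}; Y = {mike}; R = {india, romeo}

From (a): golf ∈ T.
From (g): mike ∉ E.
(h): bravo matches golf: bravo ∈ T.
(b): romeo ∉ T.
(d): india matches romeo: india ∉ T.
Suppose mike ∈ T: no assignment then satisfies all the clues, so mike ∉ T.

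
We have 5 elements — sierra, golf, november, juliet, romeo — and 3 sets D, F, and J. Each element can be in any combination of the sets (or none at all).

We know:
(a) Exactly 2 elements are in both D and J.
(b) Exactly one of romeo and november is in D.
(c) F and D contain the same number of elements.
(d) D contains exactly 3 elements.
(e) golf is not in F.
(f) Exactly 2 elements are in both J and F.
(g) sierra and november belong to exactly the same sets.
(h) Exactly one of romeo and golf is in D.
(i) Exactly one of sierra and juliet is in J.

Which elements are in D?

From (e): golf ∉ F.
Suppose sierra ∉ D: no assignment then satisfies all the clues, so sierra ∈ D.

D = {golf, november, sierra}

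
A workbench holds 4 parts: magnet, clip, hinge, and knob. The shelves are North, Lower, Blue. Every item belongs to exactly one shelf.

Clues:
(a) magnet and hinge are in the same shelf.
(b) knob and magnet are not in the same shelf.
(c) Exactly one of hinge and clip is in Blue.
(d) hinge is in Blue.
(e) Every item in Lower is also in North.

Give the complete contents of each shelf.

North = {clip, knob}; Lower = {}; Blue = {hinge, magnet}

From (d): hinge ∈ Blue.
(a): magnet matches hinge: magnet ∉ North.
(a): magnet matches hinge: magnet ∉ Lower.
(a): magnet matches hinge: magnet ∈ Blue.
(b): knob ∉ Blue.
(c) (exactly one): clip ∉ Blue.
Suppose clip ∉ North: no assignment then satisfies all the clues, so clip ∈ North.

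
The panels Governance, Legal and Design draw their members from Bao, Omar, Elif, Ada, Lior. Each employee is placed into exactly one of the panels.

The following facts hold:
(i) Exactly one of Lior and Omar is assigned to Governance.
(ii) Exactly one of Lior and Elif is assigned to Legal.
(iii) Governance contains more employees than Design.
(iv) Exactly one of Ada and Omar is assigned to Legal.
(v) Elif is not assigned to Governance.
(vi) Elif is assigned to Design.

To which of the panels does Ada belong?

From (v): Elif ∉ Governance.
From (vi): Elif ∈ Design.
(ii) (exactly one): Lior ∈ Legal.
(i) (exactly one): Omar ∈ Governance.
(iv) (exactly one): Ada ∈ Legal.

Ada: Legal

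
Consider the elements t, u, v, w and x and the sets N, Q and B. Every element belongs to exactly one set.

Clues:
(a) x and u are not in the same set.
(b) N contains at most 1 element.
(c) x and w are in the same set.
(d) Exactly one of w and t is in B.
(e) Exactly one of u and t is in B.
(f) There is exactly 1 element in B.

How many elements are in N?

1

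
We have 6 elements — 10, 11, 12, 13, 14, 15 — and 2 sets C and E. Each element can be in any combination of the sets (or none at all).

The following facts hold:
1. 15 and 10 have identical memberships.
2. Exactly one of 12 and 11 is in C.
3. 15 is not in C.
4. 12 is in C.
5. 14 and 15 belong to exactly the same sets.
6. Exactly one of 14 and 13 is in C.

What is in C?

C = {12, 13}

From (3): 15 ∉ C.
From (4): 12 ∈ C.
(1): 10 matches 15: 10 ∉ C.
(2) (exactly one): 11 ∉ C.
(5): 14 matches 15: 14 ∉ C.
(6) (exactly one): 13 ∈ C.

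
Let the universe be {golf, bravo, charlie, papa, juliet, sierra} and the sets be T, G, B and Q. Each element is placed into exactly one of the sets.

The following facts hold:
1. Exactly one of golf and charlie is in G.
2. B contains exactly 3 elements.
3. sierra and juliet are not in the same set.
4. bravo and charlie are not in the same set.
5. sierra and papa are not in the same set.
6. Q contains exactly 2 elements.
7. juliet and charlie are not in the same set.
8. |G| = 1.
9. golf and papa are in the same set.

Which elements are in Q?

Q = {bravo, sierra}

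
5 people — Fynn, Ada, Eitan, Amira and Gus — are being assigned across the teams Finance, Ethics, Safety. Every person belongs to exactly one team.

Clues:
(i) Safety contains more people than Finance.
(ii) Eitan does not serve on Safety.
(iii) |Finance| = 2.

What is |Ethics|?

0

From (ii): Eitan ∉ Safety.
Suppose Fynn ∈ Ethics: no assignment then satisfies all the clues, so Fynn ∉ Ethics.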